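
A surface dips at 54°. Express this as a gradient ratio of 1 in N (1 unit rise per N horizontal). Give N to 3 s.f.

1 in 0.727

1 : N means tan θ = 1/N, so N = 1/tan 54° = 1/1.3764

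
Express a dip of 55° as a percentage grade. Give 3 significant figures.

143%

grade % = 100 × tan 55° = 100 × 1.4281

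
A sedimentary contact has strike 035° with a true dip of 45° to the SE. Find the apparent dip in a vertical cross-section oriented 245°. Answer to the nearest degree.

27°

The strike is 035° and the section trends 245°; the acute angle between them is β = 30°.
tan(apparent dip) = tan 45° · sin 30° = 0.5000
α = arctan(0.5000) = 26.57°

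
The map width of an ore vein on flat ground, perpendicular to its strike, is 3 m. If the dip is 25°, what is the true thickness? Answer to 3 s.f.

True thickness t = w · sin(dip) = 3 × sin 25°
t = 3 × 0.4226 = 1.268 m

1.27 m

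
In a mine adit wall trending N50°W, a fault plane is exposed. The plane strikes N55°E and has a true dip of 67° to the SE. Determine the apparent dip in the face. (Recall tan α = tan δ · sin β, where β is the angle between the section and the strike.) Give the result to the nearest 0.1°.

The strike is N55°E and the section trends N50°W; the acute angle between them is β = 75°.
tan α = tan 67° × sin 75° = 2.3559 × 0.9659 = 2.2756
apparent dip = arctan 2.2756 = 66.28°

66.3°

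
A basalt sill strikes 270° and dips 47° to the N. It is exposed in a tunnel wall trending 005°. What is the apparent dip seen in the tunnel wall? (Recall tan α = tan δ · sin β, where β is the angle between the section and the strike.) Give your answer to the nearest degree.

47°

Angle between strike (270°) and section (005°): β = 85°.
tan(apparent dip) = tan 47° · sin 85° = 1.0683
α = arctan(1.0683) = 46.89°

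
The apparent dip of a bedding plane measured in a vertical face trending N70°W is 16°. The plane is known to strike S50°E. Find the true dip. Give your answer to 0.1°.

40.0°

The section is 20° from the strike.
tan δ = tan α / sin β = tan 16° / sin 20° = 0.2867 / 0.3420 = 0.8384
true dip = arctan 0.8384 = 39.98°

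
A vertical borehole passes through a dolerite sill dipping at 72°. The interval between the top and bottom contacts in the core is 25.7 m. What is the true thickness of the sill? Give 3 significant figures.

7.94 m

True thickness t = h · cos(dip) = 25.7 × cos 72°
t = 25.7 × 0.3090 = 7.942 m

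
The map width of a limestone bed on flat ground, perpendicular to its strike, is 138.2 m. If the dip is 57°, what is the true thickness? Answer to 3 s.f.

True thickness t = w · sin(dip) = 138.2 × sin 57°
t = 138.2 × 0.8387 = 115.904 m

116 m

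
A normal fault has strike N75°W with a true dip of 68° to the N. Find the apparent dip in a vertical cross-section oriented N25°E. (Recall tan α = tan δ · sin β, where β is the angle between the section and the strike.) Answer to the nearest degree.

68°

The strike is N75°W and the section trends N25°E; the acute angle between them is β = 80°.
tan(apparent dip) = tan 68° · sin 80° = 2.4375
apparent dip = arctan 2.4375 = 67.69°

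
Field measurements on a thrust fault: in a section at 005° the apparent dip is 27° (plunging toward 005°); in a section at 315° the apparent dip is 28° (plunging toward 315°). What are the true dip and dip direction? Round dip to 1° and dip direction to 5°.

true dip 30°, dip direction 335°

Represent each trace as a vector plunging at its apparent dip toward its trend (east-north-up frame): v₁ = (0.078, 0.888, -0.454), v₂ = (-0.624, 0.624, -0.469).
The plane normal is n = v₁ × v₂ ∝ (-0.133, 0.320, 0.603).
True dip = arccos(n_z / |n|) = arccos(0.8669) = 29.9°.
Dip direction = azimuth of (n_x, n_y) = atan2(-0.133, 0.320) = 337°.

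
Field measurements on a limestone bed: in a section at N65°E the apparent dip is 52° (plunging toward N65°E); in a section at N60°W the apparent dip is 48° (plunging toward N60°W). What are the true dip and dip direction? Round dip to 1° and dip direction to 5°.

Represent each trace as a vector plunging at its apparent dip toward its trend (east-north-up frame): v₁ = (0.558, 0.260, -0.788), v₂ = (-0.579, 0.335, -0.743).
The plane normal is n = v₁ × v₂ ∝ (0.070, 0.871, 0.337).
True dip = arccos(n_z / |n|) = arccos(0.3601) = 68.9°.
The horizontal component of n points toward azimuth atan2(n_x, n_y) = 5°, the dip direction.

true dip 69°, dip direction 005°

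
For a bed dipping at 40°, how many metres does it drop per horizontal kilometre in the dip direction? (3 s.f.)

839 m

drop per km = 1000 × tan 40° = 1000 × 0.8391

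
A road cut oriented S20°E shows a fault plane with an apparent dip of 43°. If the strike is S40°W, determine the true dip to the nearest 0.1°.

The section is 60° from the strike.
tan(true dip) = tan 43° / sin 60° = 1.0768
true dip = arctan 1.0768 = 47.12°

47.1°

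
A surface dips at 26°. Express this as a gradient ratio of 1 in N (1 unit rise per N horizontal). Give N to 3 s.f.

1 : N means tan θ = 1/N, so N = 1/tan 26° = 1/0.4877

1 in 2.05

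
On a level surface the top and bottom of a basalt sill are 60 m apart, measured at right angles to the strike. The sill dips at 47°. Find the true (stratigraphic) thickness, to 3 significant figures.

True thickness t = w · sin(dip) = 60 × sin 47°
t = 60 × 0.7314 = 43.881 m

43.9 m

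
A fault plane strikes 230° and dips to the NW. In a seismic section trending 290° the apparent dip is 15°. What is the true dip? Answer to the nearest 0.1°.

17.2°

The section is 60° from the strike.
tan δ = tan α / sin β = tan 15° / sin 60° = 0.2679 / 0.8660 = 0.3094
true dip = arctan 0.3094 = 17.19°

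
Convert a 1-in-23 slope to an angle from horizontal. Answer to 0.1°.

2.5°

tan θ = 1/23 = 0.0435
θ = arctan(0.0435) = 2.49°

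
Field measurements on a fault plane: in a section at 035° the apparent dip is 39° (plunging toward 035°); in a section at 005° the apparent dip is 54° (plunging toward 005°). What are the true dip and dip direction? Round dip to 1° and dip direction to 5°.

The two traces are lines in the plane: v₁ = (sin 35°·cos 39°, cos 35°·cos 39°, −sin 39°), v₂ = (sin 5°·cos 54°, cos 5°·cos 54°, −sin 54°).
Cross product v₁ × v₂ gives the pole to the plane: n ∝ (-0.147, 0.328, 0.228).
tan δ = √(n_x²+n_y²)/n_z = 0.360/0.228, so δ = 57.6°.
Dip direction = azimuth of (n_x, n_y) = atan2(-0.147, 0.328) = 336°.

true dip 58°, dip direction 335°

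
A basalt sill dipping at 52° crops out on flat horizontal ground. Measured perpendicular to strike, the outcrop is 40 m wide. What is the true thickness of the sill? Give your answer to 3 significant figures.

31.5 m

True thickness t = w · sin(dip) = 40 × sin 52°
t = 40 × 0.7880 = 31.520 m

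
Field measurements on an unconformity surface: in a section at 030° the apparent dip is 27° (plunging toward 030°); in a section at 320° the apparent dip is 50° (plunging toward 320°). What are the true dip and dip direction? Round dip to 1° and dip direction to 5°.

Represent each trace as a vector plunging at its apparent dip toward its trend (east-north-up frame): v₁ = (0.446, 0.772, -0.454), v₂ = (-0.413, 0.492, -0.766).
Cross product v₁ × v₂ gives the pole to the plane: n ∝ (-0.368, 0.529, 0.538).
True dip = arccos(n_z / |n|) = arccos(0.6412) = 50.1°.
Dip direction = atan2(-0.368, 0.529) = 325° (azimuth of n's horizontal projection).

true dip 50°, dip direction 325°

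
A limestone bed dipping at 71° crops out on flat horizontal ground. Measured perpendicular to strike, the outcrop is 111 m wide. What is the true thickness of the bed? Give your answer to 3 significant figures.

True thickness t = w · sin(dip) = 111 × sin 71°
t = 111 × 0.9455 = 104.953 m

105 m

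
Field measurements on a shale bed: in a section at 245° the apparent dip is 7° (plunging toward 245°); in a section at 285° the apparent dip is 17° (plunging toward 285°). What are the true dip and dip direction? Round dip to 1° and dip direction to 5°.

The two traces are lines in the plane: v₁ = (sin 245°·cos 7°, cos 245°·cos 7°, −sin 7°), v₂ = (sin 285°·cos 17°, cos 285°·cos 17°, −sin 17°).
The plane normal is n = v₁ × v₂ ∝ (-0.153, 0.150, 0.610).
True dip = arccos(n_z / |n|) = arccos(0.9434) = 19.4°.
Dip direction = atan2(-0.153, 0.150) = 315° (azimuth of n's horizontal projection).

true dip 19°, dip direction 315°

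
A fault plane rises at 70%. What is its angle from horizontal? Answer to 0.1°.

35.0°

tan θ = 70/100 = 0.7000
θ = arctan(0.7000) = 34.99°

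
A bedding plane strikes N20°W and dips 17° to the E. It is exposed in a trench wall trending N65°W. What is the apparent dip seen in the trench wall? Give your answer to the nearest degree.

12°

The section lies 45° from the strike.
tan(apparent dip) = tan 17° · sin 45° = 0.2162
apparent dip = arctan 0.2162 = 12.20°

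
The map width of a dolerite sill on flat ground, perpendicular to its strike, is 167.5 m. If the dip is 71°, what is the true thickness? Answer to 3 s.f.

True thickness t = w · sin(dip) = 167.5 × sin 71°
t = 167.5 × 0.9455 = 158.374 m

158 m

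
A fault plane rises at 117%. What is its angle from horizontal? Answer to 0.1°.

49.5°

tan θ = 117/100 = 1.1700
θ = arctan(1.1700) = 49.48°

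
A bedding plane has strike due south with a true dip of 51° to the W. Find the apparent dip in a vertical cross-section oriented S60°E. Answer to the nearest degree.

47°

The section lies 60° from the strike.
tan(apparent dip) = tan 51° · sin 60° = 1.0695
α = arctan(1.0695) = 46.92°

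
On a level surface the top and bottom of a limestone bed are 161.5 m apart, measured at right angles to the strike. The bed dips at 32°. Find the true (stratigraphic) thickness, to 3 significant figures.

85.6 m

True thickness t = w · sin(dip) = 161.5 × sin 32°
t = 161.5 × 0.5299 = 85.582 m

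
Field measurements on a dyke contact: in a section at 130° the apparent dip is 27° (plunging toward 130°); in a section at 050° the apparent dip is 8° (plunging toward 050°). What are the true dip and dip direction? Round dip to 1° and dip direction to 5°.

true dip 27°, dip direction 125°

The two traces are lines in the plane: v₁ = (sin 130°·cos 27°, cos 130°·cos 27°, −sin 27°), v₂ = (sin 50°·cos 8°, cos 50°·cos 8°, −sin 8°).
n = v₁ × v₂ = (0.369, -0.249, 0.869) (taken with n_z > 0).
True dip = arccos(n_z / |n|) = arccos(0.8900) = 27.1°.
The horizontal component of n points toward azimuth atan2(n_x, n_y) = 124°, the dip direction.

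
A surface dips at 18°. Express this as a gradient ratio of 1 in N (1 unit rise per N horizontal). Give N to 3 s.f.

1 in 3.08

1 : N means tan θ = 1/N, so N = 1/tan 18° = 1/0.3249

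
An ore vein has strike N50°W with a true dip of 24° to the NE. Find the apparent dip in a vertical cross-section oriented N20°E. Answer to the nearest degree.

23°

Angle between strike (N50°W) and section (N20°E): β = 70°.
tan(apparent dip) = tan 24° · sin 70° = 0.4184
apparent dip = arctan 0.4184 = 22.70°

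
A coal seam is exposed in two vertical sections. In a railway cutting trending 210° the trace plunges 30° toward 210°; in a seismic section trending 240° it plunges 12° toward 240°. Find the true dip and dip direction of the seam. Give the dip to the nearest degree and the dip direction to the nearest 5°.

true dip 39°, dip direction 165°

Represent each trace as a vector plunging at its apparent dip toward its trend (east-north-up frame): v₁ = (-0.433, -0.750, -0.500), v₂ = (-0.847, -0.489, -0.208).
The plane normal is n = v₁ × v₂ ∝ (0.089, -0.334, 0.424).
Dip δ = arctan(|n_h|/n_z) = arctan(0.345/0.424) = 39.2°.
The horizontal component of n points toward azimuth atan2(n_x, n_y) = 165°, the dip direction.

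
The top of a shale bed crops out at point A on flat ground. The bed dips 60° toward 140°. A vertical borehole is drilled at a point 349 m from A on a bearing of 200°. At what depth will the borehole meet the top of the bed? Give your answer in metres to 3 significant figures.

The hole lies 60° from the dip direction, so the down-dip offset is 349 × cos 60° = 174.50 m.
Depth = down-dip offset × tan(dip) = 174.50 × tan 60° = 174.50 × 1.7321
Depth = 302.24 m

302 m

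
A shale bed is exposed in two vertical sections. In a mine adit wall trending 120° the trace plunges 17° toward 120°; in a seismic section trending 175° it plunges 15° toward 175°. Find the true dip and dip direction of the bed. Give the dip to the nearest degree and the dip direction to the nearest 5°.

The two traces are lines in the plane: v₁ = (sin 120°·cos 17°, cos 120°·cos 17°, −sin 17°), v₂ = (sin 175°·cos 15°, cos 175°·cos 15°, −sin 15°).
The plane normal is n = v₁ × v₂ ∝ (0.158, -0.190, 0.757).
Dip δ = arctan(|n_h|/n_z) = arctan(0.247/0.757) = 18.1°.
Dip direction = azimuth of (n_x, n_y) = atan2(0.158, -0.190) = 140°.

true dip 18°, dip direction 140°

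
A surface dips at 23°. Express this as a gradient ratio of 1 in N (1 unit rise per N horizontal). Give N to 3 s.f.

1 in 2.36

1 : N means tan θ = 1/N, so N = 1/tan 23° = 1/0.4245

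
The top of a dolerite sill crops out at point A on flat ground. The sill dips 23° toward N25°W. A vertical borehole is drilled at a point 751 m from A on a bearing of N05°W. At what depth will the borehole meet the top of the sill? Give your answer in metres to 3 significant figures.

The hole lies 20° from the dip direction, so the down-dip offset is 751 × cos 20° = 705.71 m.
Depth = down-dip offset × tan(dip) = 705.71 × tan 23° = 705.71 × 0.4245
Depth = 299.56 m

300 m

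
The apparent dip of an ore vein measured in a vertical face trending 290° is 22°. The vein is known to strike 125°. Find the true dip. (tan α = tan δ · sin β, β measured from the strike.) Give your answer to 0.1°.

The section is 15° from the strike.
tan(true dip) = tan 22° / sin 15° = 1.5610
true dip = arctan 1.5610 = 57.36°

57.4°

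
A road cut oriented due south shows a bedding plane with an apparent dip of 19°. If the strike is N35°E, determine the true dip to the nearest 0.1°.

The section is 35° from the strike.
tan(true dip) = tan 19° / sin 35° = 0.6003
δ = arctan(0.6003) = 30.98°

31.0°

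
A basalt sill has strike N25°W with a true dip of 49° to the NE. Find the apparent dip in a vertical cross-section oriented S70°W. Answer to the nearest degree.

Angle between strike (N25°W) and section (S70°W): β = 85°.
tan α = tan 49° × sin 85° = 1.1504 × 0.9962 = 1.1460
α = arctan(1.1460) = 48.89°

49°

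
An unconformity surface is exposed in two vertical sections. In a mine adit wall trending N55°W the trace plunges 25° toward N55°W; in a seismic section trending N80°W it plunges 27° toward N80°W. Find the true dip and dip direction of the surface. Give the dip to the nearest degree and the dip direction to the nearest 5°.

true dip 27°, dip direction 280°

The two traces are lines in the plane: v₁ = (sin 305°·cos 25°, cos 305°·cos 25°, −sin 25°), v₂ = (sin 280°·cos 27°, cos 280°·cos 27°, −sin 27°).
Cross product v₁ × v₂ gives the pole to the plane: n ∝ (-0.171, 0.034, 0.341).
True dip = arccos(n_z / |n|) = arccos(0.8910) = 27.0°.
Dip direction = atan2(-0.171, 0.034) = 281° (azimuth of n's horizontal projection).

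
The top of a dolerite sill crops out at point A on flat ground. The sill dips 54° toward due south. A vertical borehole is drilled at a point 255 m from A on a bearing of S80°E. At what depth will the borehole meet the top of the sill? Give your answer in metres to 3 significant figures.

60.9 m

The hole lies 80° from the dip direction, so the down-dip offset is 255 × cos 80° = 44.28 m.
Depth = down-dip offset × tan(dip) = 44.28 × tan 54° = 44.28 × 1.3764
Depth = 60.95 m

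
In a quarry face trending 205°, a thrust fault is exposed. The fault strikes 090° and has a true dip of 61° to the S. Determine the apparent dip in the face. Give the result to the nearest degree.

59°

The strike is 090° and the section trends 205°; the acute angle between them is β = 65°.
tan α = tan 61° × sin 65° = 1.8040 × 0.9063 = 1.6350
apparent dip = arctan 1.6350 = 58.55°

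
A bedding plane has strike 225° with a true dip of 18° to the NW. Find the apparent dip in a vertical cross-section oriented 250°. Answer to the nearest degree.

The strike is 225° and the section trends 250°; the acute angle between them is β = 25°.
tan(apparent dip) = tan 18° · sin 25° = 0.1373
α = arctan(0.1373) = 7.82°

8°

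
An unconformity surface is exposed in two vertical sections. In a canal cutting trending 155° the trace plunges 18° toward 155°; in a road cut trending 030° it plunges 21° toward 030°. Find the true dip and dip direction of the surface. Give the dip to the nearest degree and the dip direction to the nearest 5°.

Each apparent-dip line lies in the plane. As unit vectors (x east, y north, z up), v₁ plunges 18°→155° and v₂ plunges 21°→030°.
n = v₁ × v₂ = (0.559, -0.000, 0.727) (taken with n_z > 0).
Dip δ = arctan(|n_h|/n_z) = arctan(0.559/0.727) = 37.5°.
The horizontal component of n points toward azimuth atan2(n_x, n_y) = 90°, the dip direction.

true dip 38°, dip direction 090°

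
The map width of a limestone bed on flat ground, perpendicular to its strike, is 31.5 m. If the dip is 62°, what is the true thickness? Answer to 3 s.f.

27.8 m

True thickness t = w · sin(dip) = 31.5 × sin 62°
t = 31.5 × 0.8829 = 27.813 m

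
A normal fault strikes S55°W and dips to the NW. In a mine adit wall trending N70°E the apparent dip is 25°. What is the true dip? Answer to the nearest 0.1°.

The section is 15° from the strike.
tan(true dip) = tan 25° / sin 15° = 1.8017
δ = arctan(1.8017) = 60.97°

61.0°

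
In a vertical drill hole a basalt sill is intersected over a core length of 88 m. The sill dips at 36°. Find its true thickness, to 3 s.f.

71.2 m

True thickness t = h · cos(dip) = 88 × cos 36°
t = 88 × 0.8090 = 71.193 m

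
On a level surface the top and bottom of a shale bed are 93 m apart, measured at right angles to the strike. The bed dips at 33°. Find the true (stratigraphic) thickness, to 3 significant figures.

50.7 m

True thickness t = w · sin(dip) = 93 × sin 33°
t = 93 × 0.5446 = 50.651 m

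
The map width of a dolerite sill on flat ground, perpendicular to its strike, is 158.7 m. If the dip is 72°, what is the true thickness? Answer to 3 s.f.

True thickness t = w · sin(dip) = 158.7 × sin 72°
t = 158.7 × 0.9511 = 150.933 m

151 m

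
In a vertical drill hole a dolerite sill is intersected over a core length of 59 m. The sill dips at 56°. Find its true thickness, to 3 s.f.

33.0 m

True thickness t = h · cos(dip) = 59 × cos 56°
t = 59 × 0.5592 = 32.992 m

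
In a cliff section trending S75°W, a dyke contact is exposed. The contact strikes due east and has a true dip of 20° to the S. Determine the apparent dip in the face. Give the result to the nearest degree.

5°

Angle between strike (due east) and section (S75°W): β = 15°.
tan α = tan 20° × sin 15° = 0.3640 × 0.2588 = 0.0942
α = arctan(0.0942) = 5.38°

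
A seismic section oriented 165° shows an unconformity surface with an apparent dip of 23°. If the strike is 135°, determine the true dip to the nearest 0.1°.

β = acute angle between strike 135° and section 165° = 30°.
tan(true dip) = tan 23° / sin 30° = 0.8489
true dip = arctan 0.8489 = 40.33°

40.3°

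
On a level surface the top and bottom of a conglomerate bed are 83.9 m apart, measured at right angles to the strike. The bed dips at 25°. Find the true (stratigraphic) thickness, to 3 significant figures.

35.5 m

True thickness t = w · sin(dip) = 83.9 × sin 25°
t = 83.9 × 0.4226 = 35.458 m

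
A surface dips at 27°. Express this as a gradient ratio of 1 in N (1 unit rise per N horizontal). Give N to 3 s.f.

1 in 1.96

1 : N means tan θ = 1/N, so N = 1/tan 27° = 1/0.5095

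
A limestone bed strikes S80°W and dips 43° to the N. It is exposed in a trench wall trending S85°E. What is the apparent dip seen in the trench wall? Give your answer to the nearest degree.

14°

Angle between strike (S80°W) and section (S85°E): β = 15°.
tan α = tan 43° × sin 15° = 0.9325 × 0.2588 = 0.2414
apparent dip = arctan 0.2414 = 13.57°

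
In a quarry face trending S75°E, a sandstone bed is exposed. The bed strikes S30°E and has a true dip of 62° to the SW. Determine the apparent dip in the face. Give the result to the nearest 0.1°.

The strike is S30°E and the section trends S75°E; the acute angle between them is β = 45°.
tan(apparent dip) = tan 62° · sin 45° = 1.3299
apparent dip = arctan 1.3299 = 53.06°

53.1°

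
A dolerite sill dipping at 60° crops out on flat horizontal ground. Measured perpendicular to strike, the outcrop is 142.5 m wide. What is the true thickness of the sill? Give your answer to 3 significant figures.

True thickness t = w · sin(dip) = 142.5 × sin 60°
t = 142.5 × 0.8660 = 123.409 m

123 m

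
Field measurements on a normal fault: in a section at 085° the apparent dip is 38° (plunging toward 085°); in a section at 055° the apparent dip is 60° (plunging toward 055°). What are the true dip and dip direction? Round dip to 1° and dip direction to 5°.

true dip 66°, dip direction 015°

Represent each trace as a vector plunging at its apparent dip toward its trend (east-north-up frame): v₁ = (0.785, 0.069, -0.616), v₂ = (0.410, 0.287, -0.866).
The plane normal is n = v₁ × v₂ ∝ (0.117, 0.428, 0.197).
True dip = arccos(n_z / |n|) = arccos(0.4060) = 66.0°.
Dip direction = atan2(0.117, 0.428) = 15° (azimuth of n's horizontal projection).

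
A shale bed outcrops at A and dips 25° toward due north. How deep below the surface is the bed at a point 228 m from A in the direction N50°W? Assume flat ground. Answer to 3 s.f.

68.3 m

The hole lies 50° from the dip direction, so the down-dip offset is 228 × cos 50° = 146.56 m.
Depth = down-dip offset × tan(dip) = 146.56 × tan 25° = 146.56 × 0.4663
Depth = 68.34 m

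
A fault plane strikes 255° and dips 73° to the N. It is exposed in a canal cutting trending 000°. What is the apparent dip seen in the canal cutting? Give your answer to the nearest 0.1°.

The section lies 75° from the strike.
tan α = tan 73° × sin 75° = 3.2709 × 0.9659 = 3.1594
apparent dip = arctan 3.1594 = 72.44°

72.4°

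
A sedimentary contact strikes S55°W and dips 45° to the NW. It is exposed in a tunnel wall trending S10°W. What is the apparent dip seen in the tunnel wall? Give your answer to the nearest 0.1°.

The strike is S55°W and the section trends S10°W; the acute angle between them is β = 45°.
tan α = tan 45° × sin 45° = 1.0000 × 0.7071 = 0.7071
α = arctan(0.7071) = 35.26°

35.3°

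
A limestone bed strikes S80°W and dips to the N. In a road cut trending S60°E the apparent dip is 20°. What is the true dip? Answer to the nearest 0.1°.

The section is 40° from the strike.
tan(true dip) = tan 20° / sin 40° = 0.5662
δ = arctan(0.5662) = 29.52°

29.5°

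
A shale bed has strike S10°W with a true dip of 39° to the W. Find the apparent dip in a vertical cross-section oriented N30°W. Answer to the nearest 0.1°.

27.5°

Angle between strike (S10°W) and section (N30°W): β = 40°.
tan(apparent dip) = tan 39° · sin 40° = 0.5205
apparent dip = arctan 0.5205 = 27.50°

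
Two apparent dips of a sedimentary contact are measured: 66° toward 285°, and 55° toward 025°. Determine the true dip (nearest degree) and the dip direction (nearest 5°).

true dip 71°, dip direction 325°

Each apparent-dip line lies in the plane. As unit vectors (x east, y north, z up), v₁ plunges 66°→285° and v₂ plunges 55°→025°.
Cross product v₁ × v₂ gives the pole to the plane: n ∝ (-0.389, 0.543, 0.230).
Dip δ = arctan(|n_h|/n_z) = arctan(0.668/0.230) = 71.0°.
Dip direction = atan2(-0.389, 0.543) = 324° (azimuth of n's horizontal projection).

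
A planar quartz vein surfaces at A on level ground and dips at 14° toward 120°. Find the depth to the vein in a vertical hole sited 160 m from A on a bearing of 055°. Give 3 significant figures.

The hole lies 65° from the dip direction, so the down-dip offset is 160 × cos 65° = 67.62 m.
Depth = down-dip offset × tan(dip) = 67.62 × tan 14° = 67.62 × 0.2493
Depth = 16.86 m

16.9 m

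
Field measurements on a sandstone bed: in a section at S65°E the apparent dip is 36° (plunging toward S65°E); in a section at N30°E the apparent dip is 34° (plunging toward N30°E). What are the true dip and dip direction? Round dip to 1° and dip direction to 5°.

true dip 44°, dip direction 075°

The two traces are lines in the plane: v₁ = (sin 115°·cos 36°, cos 115°·cos 36°, −sin 36°), v₂ = (sin 30°·cos 34°, cos 30°·cos 34°, −sin 34°).
n = v₁ × v₂ = (0.613, 0.166, 0.668) (taken with n_z > 0).
Dip δ = arctan(|n_h|/n_z) = arctan(0.635/0.668) = 43.6°.
The horizontal component of n points toward azimuth atan2(n_x, n_y) = 75°, the dip direction.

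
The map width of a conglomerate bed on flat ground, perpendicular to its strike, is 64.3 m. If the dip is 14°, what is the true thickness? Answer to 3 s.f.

True thickness t = w · sin(dip) = 64.3 × sin 14°
t = 64.3 × 0.2419 = 15.556 m

15.6 m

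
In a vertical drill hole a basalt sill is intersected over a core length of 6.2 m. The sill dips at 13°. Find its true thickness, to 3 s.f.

6.04 m

True thickness t = h · cos(dip) = 6.2 × cos 13°
t = 6.2 × 0.9744 = 6.041 m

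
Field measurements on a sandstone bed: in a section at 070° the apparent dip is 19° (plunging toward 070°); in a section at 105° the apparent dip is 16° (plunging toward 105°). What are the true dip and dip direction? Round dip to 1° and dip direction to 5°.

Each apparent-dip line lies in the plane. As unit vectors (x east, y north, z up), v₁ plunges 19°→070° and v₂ plunges 16°→105°.
The plane normal is n = v₁ × v₂ ∝ (0.170, 0.057, 0.521).
tan δ = √(n_x²+n_y²)/n_z = 0.180/0.521, so δ = 19.0°.
Dip direction = azimuth of (n_x, n_y) = atan2(0.170, 0.057) = 71°.

true dip 19°, dip direction 070°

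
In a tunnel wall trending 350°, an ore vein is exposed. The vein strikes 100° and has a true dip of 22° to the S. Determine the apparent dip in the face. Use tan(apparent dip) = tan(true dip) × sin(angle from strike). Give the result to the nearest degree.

Angle between strike (100°) and section (350°): β = 70°.
tan(apparent dip) = tan 22° · sin 70° = 0.3797
apparent dip = arctan 0.3797 = 20.79°

21°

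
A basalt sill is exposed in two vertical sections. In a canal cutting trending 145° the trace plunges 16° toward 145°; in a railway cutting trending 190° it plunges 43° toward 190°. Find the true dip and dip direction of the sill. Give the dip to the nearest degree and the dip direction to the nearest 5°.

The two traces are lines in the plane: v₁ = (sin 145°·cos 16°, cos 145°·cos 16°, −sin 16°), v₂ = (sin 190°·cos 43°, cos 190°·cos 43°, −sin 43°).
n = v₁ × v₂ = (-0.338, -0.411, 0.497) (taken with n_z > 0).
tan δ = √(n_x²+n_y²)/n_z = 0.532/0.497, so δ = 47.0°.
Dip direction = atan2(-0.338, -0.411) = 219° (azimuth of n's horizontal projection).

true dip 47°, dip direction 220°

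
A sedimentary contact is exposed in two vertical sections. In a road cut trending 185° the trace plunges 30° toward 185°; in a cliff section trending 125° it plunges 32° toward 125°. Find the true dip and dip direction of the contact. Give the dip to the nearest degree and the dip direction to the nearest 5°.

Represent each trace as a vector plunging at its apparent dip toward its trend (east-north-up frame): v₁ = (-0.075, -0.863, -0.500), v₂ = (0.695, -0.486, -0.530).
The plane normal is n = v₁ × v₂ ∝ (0.214, -0.387, 0.636).
True dip = arccos(n_z / |n|) = arccos(0.8209) = 34.8°.
The horizontal component of n points toward azimuth atan2(n_x, n_y) = 151°, the dip direction.

true dip 35°, dip direction 150°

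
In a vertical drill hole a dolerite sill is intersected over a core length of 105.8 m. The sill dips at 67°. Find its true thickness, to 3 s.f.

True thickness t = h · cos(dip) = 105.8 × cos 67°
t = 105.8 × 0.3907 = 41.339 m

41.3 m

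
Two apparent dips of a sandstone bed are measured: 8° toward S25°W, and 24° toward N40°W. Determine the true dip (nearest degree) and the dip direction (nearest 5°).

true dip 30°, dip direction 280°

Each apparent-dip line lies in the plane. As unit vectors (x east, y north, z up), v₁ plunges 8°→S25°W and v₂ plunges 24°→N40°W.
Cross product v₁ × v₂ gives the pole to the plane: n ∝ (-0.462, 0.088, 0.820).
Dip δ = arctan(|n_h|/n_z) = arctan(0.471/0.820) = 29.9°.
Dip direction = azimuth of (n_x, n_y) = atan2(-0.462, 0.088) = 281°.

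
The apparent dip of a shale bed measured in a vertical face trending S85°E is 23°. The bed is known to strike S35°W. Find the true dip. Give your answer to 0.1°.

The section is 60° from the strike.
tan(true dip) = tan 23° / sin 60° = 0.4901
δ = arctan(0.4901) = 26.11°

26.1°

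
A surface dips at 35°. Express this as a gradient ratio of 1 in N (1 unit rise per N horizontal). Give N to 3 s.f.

1 in 1.43

1 : N means tan θ = 1/N, so N = 1/tan 35° = 1/0.7002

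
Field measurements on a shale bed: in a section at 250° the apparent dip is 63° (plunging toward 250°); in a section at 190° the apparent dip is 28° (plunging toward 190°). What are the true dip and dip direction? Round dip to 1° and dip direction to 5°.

The two traces are lines in the plane: v₁ = (sin 250°·cos 63°, cos 250°·cos 63°, −sin 63°), v₂ = (sin 190°·cos 28°, cos 190°·cos 28°, −sin 28°).
The plane normal is n = v₁ × v₂ ∝ (-0.702, -0.064, 0.347).
True dip = arccos(n_z / |n|) = arccos(0.4419) = 63.8°.
Dip direction = atan2(-0.702, -0.064) = 265° (azimuth of n's horizontal projection).

true dip 64°, dip direction 265°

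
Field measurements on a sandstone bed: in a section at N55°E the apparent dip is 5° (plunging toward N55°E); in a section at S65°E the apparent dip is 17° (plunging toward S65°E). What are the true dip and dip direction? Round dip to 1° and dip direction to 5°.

Each apparent-dip line lies in the plane. As unit vectors (x east, y north, z up), v₁ plunges 5°→N55°E and v₂ plunges 17°→S65°E.
Cross product v₁ × v₂ gives the pole to the plane: n ∝ (0.202, -0.163, 0.825).
Dip δ = arctan(|n_h|/n_z) = arctan(0.260/0.825) = 17.5°.
Dip direction = azimuth of (n_x, n_y) = atan2(0.202, -0.163) = 129°.

true dip 17°, dip direction 130°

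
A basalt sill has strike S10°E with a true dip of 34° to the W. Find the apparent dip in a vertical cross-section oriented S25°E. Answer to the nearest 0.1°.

9.9°

Angle between strike (S10°E) and section (S25°E): β = 15°.
tan(apparent dip) = tan 34° · sin 15° = 0.1746
α = arctan(0.1746) = 9.90°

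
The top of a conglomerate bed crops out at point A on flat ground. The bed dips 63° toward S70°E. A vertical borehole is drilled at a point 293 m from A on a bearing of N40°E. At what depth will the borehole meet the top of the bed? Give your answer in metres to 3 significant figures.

197 m

The hole lies 70° from the dip direction, so the down-dip offset is 293 × cos 70° = 100.21 m.
Depth = down-dip offset × tan(dip) = 100.21 × tan 63° = 100.21 × 1.9626
Depth = 196.68 m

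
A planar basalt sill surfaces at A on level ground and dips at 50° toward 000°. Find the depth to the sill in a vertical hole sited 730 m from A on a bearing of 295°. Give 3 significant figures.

368 m

The hole lies 65° from the dip direction, so the down-dip offset is 730 × cos 65° = 308.51 m.
Depth = down-dip offset × tan(dip) = 308.51 × tan 50° = 308.51 × 1.1918
Depth = 367.67 m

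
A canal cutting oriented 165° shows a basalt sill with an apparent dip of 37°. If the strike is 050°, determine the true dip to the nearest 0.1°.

39.7°

β = acute angle between strike 050° and section 165° = 65°.
tan(true dip) = tan 37° / sin 65° = 0.8315
δ = arctan(0.8315) = 39.74°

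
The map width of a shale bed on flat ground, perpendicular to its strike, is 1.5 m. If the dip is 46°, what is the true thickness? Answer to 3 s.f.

1.08 m

True thickness t = w · sin(dip) = 1.5 × sin 46°
t = 1.5 × 0.7193 = 1.079 m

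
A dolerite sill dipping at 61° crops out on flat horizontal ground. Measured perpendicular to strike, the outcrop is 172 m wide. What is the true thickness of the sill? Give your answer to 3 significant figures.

150 m

True thickness t = w · sin(dip) = 172 × sin 61°
t = 172 × 0.8746 = 150.435 m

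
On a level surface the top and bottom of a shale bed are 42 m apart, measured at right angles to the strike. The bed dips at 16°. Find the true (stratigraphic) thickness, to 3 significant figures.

11.6 m

True thickness t = w · sin(dip) = 42 × sin 16°
t = 42 × 0.2756 = 11.577 m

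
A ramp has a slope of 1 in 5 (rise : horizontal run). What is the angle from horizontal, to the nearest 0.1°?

tan θ = 1/5 = 0.2000
θ = arctan(0.2000) = 11.31°

11.3°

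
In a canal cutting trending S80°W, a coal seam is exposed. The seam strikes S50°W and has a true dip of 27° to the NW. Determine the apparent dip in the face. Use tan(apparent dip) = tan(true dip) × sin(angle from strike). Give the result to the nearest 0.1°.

14.3°

Angle between strike (S50°W) and section (S80°W): β = 30°.
tan(apparent dip) = tan 27° · sin 30° = 0.2548
apparent dip = arctan 0.2548 = 14.29°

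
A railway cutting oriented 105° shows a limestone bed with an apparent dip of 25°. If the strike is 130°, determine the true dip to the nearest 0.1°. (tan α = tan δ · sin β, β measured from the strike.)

47.8°

The section is 25° from the strike.
tan(true dip) = tan 25° / sin 25° = 1.1034
true dip = arctan 1.1034 = 47.81°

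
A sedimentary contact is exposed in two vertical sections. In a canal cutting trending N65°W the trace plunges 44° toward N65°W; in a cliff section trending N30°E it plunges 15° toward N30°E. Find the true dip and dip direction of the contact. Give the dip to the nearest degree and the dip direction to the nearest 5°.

true dip 46°, dip direction 315°

Represent each trace as a vector plunging at its apparent dip toward its trend (east-north-up frame): v₁ = (-0.652, 0.304, -0.695), v₂ = (0.483, 0.837, -0.259).
Cross product v₁ × v₂ gives the pole to the plane: n ∝ (-0.502, 0.504, 0.692).
tan δ = √(n_x²+n_y²)/n_z = 0.712/0.692, so δ = 45.8°.
Dip direction = azimuth of (n_x, n_y) = atan2(-0.502, 0.504) = 315°.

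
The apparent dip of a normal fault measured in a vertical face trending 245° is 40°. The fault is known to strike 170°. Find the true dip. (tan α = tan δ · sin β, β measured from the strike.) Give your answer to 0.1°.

41.0°

The section is 75° from the strike.
tan(true dip) = tan 40° / sin 75° = 0.8687
true dip = arctan 0.8687 = 40.98°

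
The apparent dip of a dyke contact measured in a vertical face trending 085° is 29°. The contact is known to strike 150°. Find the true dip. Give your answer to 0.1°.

β = acute angle between strike 150° and section 085° = 65°.
tan(true dip) = tan 29° / sin 65° = 0.6116
δ = arctan(0.6116) = 31.45°

31.5°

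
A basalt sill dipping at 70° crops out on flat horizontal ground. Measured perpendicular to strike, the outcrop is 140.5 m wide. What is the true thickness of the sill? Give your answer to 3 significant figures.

132 m

True thickness t = w · sin(dip) = 140.5 × sin 70°
t = 140.5 × 0.9397 = 132.027 m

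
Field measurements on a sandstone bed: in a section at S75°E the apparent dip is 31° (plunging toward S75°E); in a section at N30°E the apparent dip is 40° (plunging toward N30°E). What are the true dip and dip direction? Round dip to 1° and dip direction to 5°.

The two traces are lines in the plane: v₁ = (sin 105°·cos 31°, cos 105°·cos 31°, −sin 31°), v₂ = (sin 30°·cos 40°, cos 30°·cos 40°, −sin 40°).
n = v₁ × v₂ = (0.484, 0.335, 0.634) (taken with n_z > 0).
Dip δ = arctan(|n_h|/n_z) = arctan(0.589/0.634) = 42.9°.
The horizontal component of n points toward azimuth atan2(n_x, n_y) = 55°, the dip direction.

true dip 43°, dip direction 055°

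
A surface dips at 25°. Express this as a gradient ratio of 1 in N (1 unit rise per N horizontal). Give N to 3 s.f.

1 in 2.14

1 : N means tan θ = 1/N, so N = 1/tan 25° = 1/0.4663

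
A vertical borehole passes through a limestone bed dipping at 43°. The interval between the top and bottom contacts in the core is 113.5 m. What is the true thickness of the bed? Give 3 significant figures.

83.0 m

True thickness t = h · cos(dip) = 113.5 × cos 43°
t = 113.5 × 0.7314 = 83.009 m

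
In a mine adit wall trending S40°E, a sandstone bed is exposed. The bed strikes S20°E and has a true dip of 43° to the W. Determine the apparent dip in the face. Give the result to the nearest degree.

Angle between strike (S20°E) and section (S40°E): β = 20°.
tan α = tan 43° × sin 20° = 0.9325 × 0.3420 = 0.3189
α = arctan(0.3189) = 17.69°

18°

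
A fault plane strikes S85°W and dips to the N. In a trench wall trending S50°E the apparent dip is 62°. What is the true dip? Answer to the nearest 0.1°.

69.4°

The section is 45° from the strike.
tan(true dip) = tan 62° / sin 45° = 2.6597
δ = arctan(2.6597) = 69.39°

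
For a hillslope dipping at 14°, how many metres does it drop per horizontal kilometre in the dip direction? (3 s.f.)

drop per km = 1000 × tan 14° = 1000 × 0.2493

249 m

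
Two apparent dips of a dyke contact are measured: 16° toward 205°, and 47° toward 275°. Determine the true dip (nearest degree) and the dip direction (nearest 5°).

true dip 47°, dip direction 280°

The two traces are lines in the plane: v₁ = (sin 205°·cos 16°, cos 205°·cos 16°, −sin 16°), v₂ = (sin 275°·cos 47°, cos 275°·cos 47°, −sin 47°).
The plane normal is n = v₁ × v₂ ∝ (-0.654, 0.110, 0.616).
Dip δ = arctan(|n_h|/n_z) = arctan(0.663/0.616) = 47.1°.
The horizontal component of n points toward azimuth atan2(n_x, n_y) = 280°, the dip direction.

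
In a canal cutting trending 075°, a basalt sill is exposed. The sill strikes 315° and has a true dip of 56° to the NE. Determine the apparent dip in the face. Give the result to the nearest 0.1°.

52.1°

Angle between strike (315°) and section (075°): β = 60°.
tan(apparent dip) = tan 56° · sin 60° = 1.2839
apparent dip = arctan 1.2839 = 52.09°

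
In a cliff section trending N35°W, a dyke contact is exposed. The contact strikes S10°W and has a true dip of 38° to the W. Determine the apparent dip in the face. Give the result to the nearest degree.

The strike is S10°W and the section trends N35°W; the acute angle between them is β = 45°.
tan α = tan 38° × sin 45° = 0.7813 × 0.7071 = 0.5525
apparent dip = arctan 0.5525 = 28.92°

29°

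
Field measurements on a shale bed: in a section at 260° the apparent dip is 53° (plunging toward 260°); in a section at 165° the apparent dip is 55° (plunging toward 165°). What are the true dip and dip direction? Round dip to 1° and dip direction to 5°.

true dip 64°, dip direction 210°

Represent each trace as a vector plunging at its apparent dip toward its trend (east-north-up frame): v₁ = (-0.593, -0.105, -0.799), v₂ = (0.148, -0.554, -0.819).
The plane normal is n = v₁ × v₂ ∝ (-0.357, -0.604, 0.344).
tan δ = √(n_x²+n_y²)/n_z = 0.702/0.344, so δ = 63.9°.
Dip direction = azimuth of (n_x, n_y) = atan2(-0.357, -0.604) = 211°.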